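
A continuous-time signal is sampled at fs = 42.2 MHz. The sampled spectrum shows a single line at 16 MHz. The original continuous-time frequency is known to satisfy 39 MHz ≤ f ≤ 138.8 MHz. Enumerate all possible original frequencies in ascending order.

Frequencies that alias to 16 MHz are k·fs ± 16 MHz for integer k ≥ 0.
k=0: 16 MHz.
k=1: 26.2 MHz, 58.2 MHz.
k=2: 68.4 MHz, 100.4 MHz.
k=3: 110.6 MHz, 142.6 MHz.
k=4: 152.8 MHz, 184.8 MHz.
Within [39 MHz, 138.8 MHz]: 58.2 MHz, 68.4 MHz, 100.4 MHz, 110.6 MHz.

58.2 MHz, 68.4 MHz, 100.4 MHz, 110.6 MHz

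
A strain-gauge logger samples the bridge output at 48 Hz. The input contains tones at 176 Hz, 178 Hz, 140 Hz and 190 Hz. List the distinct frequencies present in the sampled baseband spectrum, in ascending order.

2 Hz, 4 Hz, 14 Hz, 16 Hz

fs/2 = 24 Hz.
176 Hz mod fs = 32 Hz.
32 Hz > fs/2 = 24 Hz, folds to fs − 32 Hz = 16 Hz.
178 Hz mod fs = 34 Hz.
34 Hz > fs/2 = 24 Hz, folds to fs − 34 Hz = 14 Hz.
140 Hz mod fs = 44 Hz.
44 Hz > fs/2 = 24 Hz, folds to fs − 44 Hz = 4 Hz.
190 Hz mod fs = 46 Hz.
46 Hz > fs/2 = 24 Hz, folds to fs − 46 Hz = 2 Hz.
Distinct values: {2 Hz, 4 Hz, 14 Hz, 16 Hz}.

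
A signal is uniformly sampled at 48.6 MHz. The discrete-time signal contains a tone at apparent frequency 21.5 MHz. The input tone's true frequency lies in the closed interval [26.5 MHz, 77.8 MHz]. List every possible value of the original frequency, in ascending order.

Frequencies that alias to 21.5 MHz are k·fs ± 21.5 MHz for integer k ≥ 0.
k=0: 21.5 MHz.
k=1: 27.1 MHz, 70.1 MHz.
k=2: 75.7 MHz, 118.7 MHz.
k=3: 124.3 MHz, 167.3 MHz.
Within [26.5 MHz, 77.8 MHz]: 27.1 MHz, 70.1 MHz, 75.7 MHz.

27.1 MHz, 70.1 MHz, 75.7 MHz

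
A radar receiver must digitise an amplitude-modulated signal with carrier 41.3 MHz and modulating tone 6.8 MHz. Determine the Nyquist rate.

96.2 MHz

AM sidebands sit at fc ± fm = 34.5 MHz and 48.1 MHz.
Highest-frequency component: 48.1 MHz.
Nyquist rate = 2 × 48.1 MHz = 96.2 MHz.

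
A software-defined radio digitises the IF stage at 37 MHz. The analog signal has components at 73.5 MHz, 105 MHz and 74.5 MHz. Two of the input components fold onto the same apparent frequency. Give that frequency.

fs/2 = 18.5 MHz.
73.5 MHz mod fs = 36.5 MHz.
36.5 MHz > fs/2 = 18.5 MHz, folds to fs − 36.5 MHz = 0.5 MHz.
105 MHz mod fs = 31 MHz.
31 MHz > fs/2 = 18.5 MHz, folds to fs − 31 MHz = 6 MHz.
74.5 MHz mod fs = 0.5 MHz.
0.5 MHz ≤ fs/2 = 18.5 MHz, appears at 0.5 MHz.
73.5 MHz and 74.5 MHz both map to 0.5 MHz.

0.5 MHz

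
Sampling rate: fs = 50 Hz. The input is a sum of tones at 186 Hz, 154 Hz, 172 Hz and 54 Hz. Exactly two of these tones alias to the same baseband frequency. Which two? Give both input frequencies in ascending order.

54 Hz, 154 Hz

fs/2 = 25 Hz.
186 Hz mod fs = 36 Hz.
36 Hz > fs/2 = 25 Hz, folds to fs − 36 Hz = 14 Hz.
154 Hz mod fs = 4 Hz.
4 Hz ≤ fs/2 = 25 Hz, appears at 4 Hz.
172 Hz mod fs = 22 Hz.
22 Hz ≤ fs/2 = 25 Hz, appears at 22 Hz.
54 Hz mod fs = 4 Hz.
4 Hz ≤ fs/2 = 25 Hz, appears at 4 Hz.
54 Hz and 154 Hz both map to 4 Hz.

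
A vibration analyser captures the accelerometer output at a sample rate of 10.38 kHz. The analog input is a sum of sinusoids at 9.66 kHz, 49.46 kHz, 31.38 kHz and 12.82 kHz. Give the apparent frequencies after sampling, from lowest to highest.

fs/2 = 5.19 kHz.
9.66 kHz > fs/2 = 5.19 kHz, folds to fs − 9.66 kHz = 0.72 kHz.
49.46 kHz mod fs = 7.94 kHz.
7.94 kHz > fs/2 = 5.19 kHz, folds to fs − 7.94 kHz = 2.44 kHz.
31.38 kHz mod fs = 0.24 kHz.
0.24 kHz ≤ fs/2 = 5.19 kHz, appears at 0.24 kHz.
12.82 kHz mod fs = 2.44 kHz.
2.44 kHz ≤ fs/2 = 5.19 kHz, appears at 2.44 kHz.
Distinct values: {0.24 kHz, 0.72 kHz, 2.44 kHz}.

0.24 kHz, 0.72 kHz, 2.44 kHz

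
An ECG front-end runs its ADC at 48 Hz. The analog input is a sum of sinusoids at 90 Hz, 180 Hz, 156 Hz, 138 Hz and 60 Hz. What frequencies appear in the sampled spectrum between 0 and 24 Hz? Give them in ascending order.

fs/2 = 24 Hz.
90 Hz mod fs = 42 Hz.
42 Hz > fs/2 = 24 Hz, folds to fs − 42 Hz = 6 Hz.
180 Hz mod fs = 36 Hz.
36 Hz > fs/2 = 24 Hz, folds to fs − 36 Hz = 12 Hz.
156 Hz mod fs = 12 Hz.
12 Hz ≤ fs/2 = 24 Hz, appears at 12 Hz.
138 Hz mod fs = 42 Hz.
42 Hz > fs/2 = 24 Hz, folds to fs − 42 Hz = 6 Hz.
60 Hz mod fs = 12 Hz.
12 Hz ≤ fs/2 = 24 Hz, appears at 12 Hz.
Distinct values: {6 Hz, 12 Hz}.

6 Hz, 12 Hz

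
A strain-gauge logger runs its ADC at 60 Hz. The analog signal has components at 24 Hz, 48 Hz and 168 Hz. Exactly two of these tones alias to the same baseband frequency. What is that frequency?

fs/2 = 30 Hz.
24 Hz ≤ fs/2 = 30 Hz, passes unchanged.
48 Hz > fs/2 = 30 Hz, folds to fs − 48 Hz = 12 Hz.
168 Hz mod fs = 48 Hz.
48 Hz > fs/2 = 30 Hz, folds to fs − 48 Hz = 12 Hz.
48 Hz and 168 Hz both map to 12 Hz.

12 Hz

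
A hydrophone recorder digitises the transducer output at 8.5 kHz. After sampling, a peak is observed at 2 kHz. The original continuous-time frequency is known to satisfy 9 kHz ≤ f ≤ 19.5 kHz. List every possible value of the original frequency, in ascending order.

10.5 kHz, 15 kHz, 19 kHz

Frequencies that alias to 2 kHz are k·fs ± 2 kHz for integer k ≥ 0.
k=0: 2 kHz.
k=1: 6.5 kHz, 10.5 kHz.
k=2: 15 kHz, 19 kHz.
k=3: 23.5 kHz, 27.5 kHz.
Within [9 kHz, 19.5 kHz]: 10.5 kHz, 15 kHz, 19 kHz.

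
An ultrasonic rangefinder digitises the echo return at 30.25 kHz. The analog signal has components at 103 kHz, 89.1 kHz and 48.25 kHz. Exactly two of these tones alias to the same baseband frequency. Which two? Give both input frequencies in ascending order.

48.25 kHz, 103 kHz

fs/2 = 15.125 kHz.
103 kHz mod fs = 12.25 kHz.
12.25 kHz ≤ fs/2 = 15.125 kHz, appears at 12.25 kHz.
89.1 kHz mod fs = 28.6 kHz.
28.6 kHz > fs/2 = 15.125 kHz, folds to fs − 28.6 kHz = 1.65 kHz.
48.25 kHz mod fs = 18 kHz.
18 kHz > fs/2 = 15.125 kHz, folds to fs − 18 kHz = 12.25 kHz.
48.25 kHz and 103 kHz both map to 12.25 kHz.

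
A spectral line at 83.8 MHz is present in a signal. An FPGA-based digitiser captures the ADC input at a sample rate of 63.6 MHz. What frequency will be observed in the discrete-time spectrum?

20.2 MHz

83.8 MHz mod fs = 20.2 MHz.
20.2 MHz ≤ fs/2 = 31.8 MHz, appears at 20.2 MHz.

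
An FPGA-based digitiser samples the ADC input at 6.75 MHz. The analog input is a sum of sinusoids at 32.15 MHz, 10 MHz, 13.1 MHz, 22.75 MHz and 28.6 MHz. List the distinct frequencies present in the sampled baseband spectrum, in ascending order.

0.4 MHz, 1.6 MHz, 2.5 MHz, 3.25 MHz

fs/2 = 3.375 MHz.
32.15 MHz mod fs = 5.15 MHz.
5.15 MHz > fs/2 = 3.375 MHz, folds to fs − 5.15 MHz = 1.6 MHz.
10 MHz mod fs = 3.25 MHz.
3.25 MHz ≤ fs/2 = 3.375 MHz, appears at 3.25 MHz.
13.1 MHz mod fs = 6.35 MHz.
6.35 MHz > fs/2 = 3.375 MHz, folds to fs − 6.35 MHz = 0.4 MHz.
22.75 MHz mod fs = 2.5 MHz.
2.5 MHz ≤ fs/2 = 3.375 MHz, appears at 2.5 MHz.
28.6 MHz mod fs = 1.6 MHz.
1.6 MHz ≤ fs/2 = 3.375 MHz, appears at 1.6 MHz.
Distinct values: {0.4 MHz, 1.6 MHz, 2.5 MHz, 3.25 MHz}.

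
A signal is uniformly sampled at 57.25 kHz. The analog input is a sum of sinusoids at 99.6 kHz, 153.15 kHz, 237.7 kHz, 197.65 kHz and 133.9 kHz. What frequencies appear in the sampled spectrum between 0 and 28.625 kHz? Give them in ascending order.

8.7 kHz, 14.9 kHz, 18.6 kHz, 19.4 kHz, 25.9 kHz

fs/2 = 28.625 kHz.
99.6 kHz mod fs = 42.35 kHz.
42.35 kHz > fs/2 = 28.625 kHz, folds to fs − 42.35 kHz = 14.9 kHz.
153.15 kHz mod fs = 38.65 kHz.
38.65 kHz > fs/2 = 28.625 kHz, folds to fs − 38.65 kHz = 18.6 kHz.
237.7 kHz mod fs = 8.7 kHz.
8.7 kHz ≤ fs/2 = 28.625 kHz, appears at 8.7 kHz.
197.65 kHz mod fs = 25.9 kHz.
25.9 kHz ≤ fs/2 = 28.625 kHz, appears at 25.9 kHz.
133.9 kHz mod fs = 19.4 kHz.
19.4 kHz ≤ fs/2 = 28.625 kHz, appears at 19.4 kHz.
Distinct values: {8.7 kHz, 14.9 kHz, 18.6 kHz, 19.4 kHz, 25.9 kHz}.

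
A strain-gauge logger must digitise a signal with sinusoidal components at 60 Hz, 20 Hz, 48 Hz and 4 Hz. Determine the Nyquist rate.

Highest-frequency component: 60 Hz.
Nyquist rate = 2 × 60 Hz = 120 Hz.

120 Hz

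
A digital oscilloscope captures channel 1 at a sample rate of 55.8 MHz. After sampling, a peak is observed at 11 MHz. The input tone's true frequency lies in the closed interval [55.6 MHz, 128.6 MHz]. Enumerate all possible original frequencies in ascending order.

Frequencies that alias to 11 MHz are k·fs ± 11 MHz for integer k ≥ 0.
k=0: 11 MHz.
k=1: 44.8 MHz, 66.8 MHz.
k=2: 100.6 MHz, 122.6 MHz.
k=3: 156.4 MHz, 178.4 MHz.
Within [55.6 MHz, 128.6 MHz]: 66.8 MHz, 100.6 MHz, 122.6 MHz.

66.8 MHz, 100.6 MHz, 122.6 MHz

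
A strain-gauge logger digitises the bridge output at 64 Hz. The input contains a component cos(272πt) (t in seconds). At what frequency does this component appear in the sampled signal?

8 Hz

ω = 272π rad/s → f = ω/(2π) = 136 Hz.
136 Hz mod fs = 8 Hz.
8 Hz ≤ fs/2 = 32 Hz, appears at 8 Hz.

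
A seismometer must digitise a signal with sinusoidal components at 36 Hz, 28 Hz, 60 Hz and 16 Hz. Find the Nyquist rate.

120 Hz

Highest-frequency component: 60 Hz.
Nyquist rate = 2 × 60 Hz = 120 Hz.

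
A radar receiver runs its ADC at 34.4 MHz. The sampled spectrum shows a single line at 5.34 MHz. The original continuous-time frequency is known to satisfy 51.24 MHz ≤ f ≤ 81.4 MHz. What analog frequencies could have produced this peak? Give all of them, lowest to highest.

63.46 MHz, 74.14 MHz

Frequencies that alias to 5.34 MHz are k·fs ± 5.34 MHz for integer k ≥ 0.
k=0: 5.34 MHz.
k=1: 29.06 MHz, 39.74 MHz.
k=2: 63.46 MHz, 74.14 MHz.
k=3: 97.86 MHz, 108.54 MHz.
Within [51.24 MHz, 81.4 MHz]: 63.46 MHz, 74.14 MHz.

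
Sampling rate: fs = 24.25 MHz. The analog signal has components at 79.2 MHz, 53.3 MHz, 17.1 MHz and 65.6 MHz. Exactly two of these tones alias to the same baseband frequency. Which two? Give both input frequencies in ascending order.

fs/2 = 12.125 MHz.
79.2 MHz mod fs = 6.45 MHz.
6.45 MHz ≤ fs/2 = 12.125 MHz, appears at 6.45 MHz.
53.3 MHz mod fs = 4.8 MHz.
4.8 MHz ≤ fs/2 = 12.125 MHz, appears at 4.8 MHz.
17.1 MHz > fs/2 = 12.125 MHz, folds to fs − 17.1 MHz = 7.15 MHz.
65.6 MHz mod fs = 17.1 MHz.
17.1 MHz > fs/2 = 12.125 MHz, folds to fs − 17.1 MHz = 7.15 MHz.
17.1 MHz and 65.6 MHz both map to 7.15 MHz.

17.1 MHz, 65.6 MHz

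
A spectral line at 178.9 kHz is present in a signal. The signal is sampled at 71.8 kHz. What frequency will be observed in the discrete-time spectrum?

178.9 kHz mod fs = 35.3 kHz.
35.3 kHz ≤ fs/2 = 35.9 kHz, appears at 35.3 kHz.

35.3 kHz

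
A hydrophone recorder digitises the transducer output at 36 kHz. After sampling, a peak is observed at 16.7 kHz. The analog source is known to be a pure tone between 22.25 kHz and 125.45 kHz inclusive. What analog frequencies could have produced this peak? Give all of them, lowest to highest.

52.7 kHz, 55.3 kHz, 88.7 kHz, 91.3 kHz, 124.7 kHz

Frequencies that alias to 16.7 kHz are k·fs ± 16.7 kHz for integer k ≥ 0.
k=0: 16.7 kHz.
k=1: 19.3 kHz, 52.7 kHz.
k=2: 55.3 kHz, 88.7 kHz.
k=3: 91.3 kHz, 124.7 kHz.
k=4: 127.3 kHz, 160.7 kHz.
Within [22.25 kHz, 125.45 kHz]: 52.7 kHz, 55.3 kHz, 88.7 kHz, 91.3 kHz, 124.7 kHz.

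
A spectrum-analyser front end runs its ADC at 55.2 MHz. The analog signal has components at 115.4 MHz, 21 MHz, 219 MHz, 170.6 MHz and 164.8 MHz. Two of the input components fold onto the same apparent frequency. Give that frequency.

fs/2 = 27.6 MHz.
115.4 MHz mod fs = 5 MHz.
5 MHz ≤ fs/2 = 27.6 MHz, appears at 5 MHz.
21 MHz ≤ fs/2 = 27.6 MHz, passes unchanged.
219 MHz mod fs = 53.4 MHz.
53.4 MHz > fs/2 = 27.6 MHz, folds to fs − 53.4 MHz = 1.8 MHz.
170.6 MHz mod fs = 5 MHz.
5 MHz ≤ fs/2 = 27.6 MHz, appears at 5 MHz.
164.8 MHz mod fs = 54.4 MHz.
54.4 MHz > fs/2 = 27.6 MHz, folds to fs − 54.4 MHz = 0.8 MHz.
115.4 MHz and 170.6 MHz both map to 5 MHz.

5 MHz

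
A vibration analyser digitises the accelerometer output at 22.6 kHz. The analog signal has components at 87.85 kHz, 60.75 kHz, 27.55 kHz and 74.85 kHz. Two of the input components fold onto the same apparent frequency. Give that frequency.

fs/2 = 11.3 kHz.
87.85 kHz mod fs = 20.05 kHz.
20.05 kHz > fs/2 = 11.3 kHz, folds to fs − 20.05 kHz = 2.55 kHz.
60.75 kHz mod fs = 15.55 kHz.
15.55 kHz > fs/2 = 11.3 kHz, folds to fs − 15.55 kHz = 7.05 kHz.
27.55 kHz mod fs = 4.95 kHz.
4.95 kHz ≤ fs/2 = 11.3 kHz, appears at 4.95 kHz.
74.85 kHz mod fs = 7.05 kHz.
7.05 kHz ≤ fs/2 = 11.3 kHz, appears at 7.05 kHz.
60.75 kHz and 74.85 kHz both map to 7.05 kHz.

7.05 kHz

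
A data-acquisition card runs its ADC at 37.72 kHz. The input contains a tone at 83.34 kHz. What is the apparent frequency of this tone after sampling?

7.9 kHz

83.34 kHz mod fs = 7.9 kHz.
7.9 kHz ≤ fs/2 = 18.86 kHz, appears at 7.9 kHz.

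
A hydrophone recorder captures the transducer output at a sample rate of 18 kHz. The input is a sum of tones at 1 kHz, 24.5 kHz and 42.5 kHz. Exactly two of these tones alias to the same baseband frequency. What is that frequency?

6.5 kHz

fs/2 = 9 kHz.
1 kHz ≤ fs/2 = 9 kHz, passes unchanged.
24.5 kHz mod fs = 6.5 kHz.
6.5 kHz ≤ fs/2 = 9 kHz, appears at 6.5 kHz.
42.5 kHz mod fs = 6.5 kHz.
6.5 kHz ≤ fs/2 = 9 kHz, appears at 6.5 kHz.
24.5 kHz and 42.5 kHz both map to 6.5 kHz.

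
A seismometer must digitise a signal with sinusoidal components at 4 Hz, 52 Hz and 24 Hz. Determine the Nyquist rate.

Highest-frequency component: 52 Hz.
Nyquist rate = 2 × 52 Hz = 104 Hz.

104 Hz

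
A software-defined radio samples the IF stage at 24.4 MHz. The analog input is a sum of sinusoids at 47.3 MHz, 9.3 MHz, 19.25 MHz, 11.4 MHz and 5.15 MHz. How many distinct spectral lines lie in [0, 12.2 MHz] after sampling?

4

fs/2 = 12.2 MHz.
47.3 MHz mod fs = 22.9 MHz.
22.9 MHz > fs/2 = 12.2 MHz, folds to fs − 22.9 MHz = 1.5 MHz.
9.3 MHz ≤ fs/2 = 12.2 MHz, passes unchanged.
19.25 MHz > fs/2 = 12.2 MHz, folds to fs − 19.25 MHz = 5.15 MHz.
11.4 MHz ≤ fs/2 = 12.2 MHz, passes unchanged.
5.15 MHz ≤ fs/2 = 12.2 MHz, passes unchanged.
Distinct values: {1.5 MHz, 5.15 MHz, 9.3 MHz, 11.4 MHz} → 4.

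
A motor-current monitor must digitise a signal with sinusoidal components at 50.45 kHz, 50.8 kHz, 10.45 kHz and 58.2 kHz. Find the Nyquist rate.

Highest-frequency component: 58.2 kHz.
Nyquist rate = 2 × 58.2 kHz = 116.4 kHz.

116.4 kHz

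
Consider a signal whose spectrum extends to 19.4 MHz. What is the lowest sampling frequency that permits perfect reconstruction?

Nyquist rate = 2 × 19.4 MHz = 38.8 MHz.

38.8 MHz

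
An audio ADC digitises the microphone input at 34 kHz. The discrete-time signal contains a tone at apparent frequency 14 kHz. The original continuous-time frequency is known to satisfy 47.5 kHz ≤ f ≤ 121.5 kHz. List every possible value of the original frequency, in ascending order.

48 kHz, 54 kHz, 82 kHz, 88 kHz, 116 kHz

Frequencies that alias to 14 kHz are k·fs ± 14 kHz for integer k ≥ 0.
k=0: 14 kHz.
k=1: 20 kHz, 48 kHz.
k=2: 54 kHz, 82 kHz.
k=3: 88 kHz, 116 kHz.
k=4: 122 kHz, 150 kHz.
Within [47.5 kHz, 121.5 kHz]: 48 kHz, 54 kHz, 82 kHz, 88 kHz, 116 kHz.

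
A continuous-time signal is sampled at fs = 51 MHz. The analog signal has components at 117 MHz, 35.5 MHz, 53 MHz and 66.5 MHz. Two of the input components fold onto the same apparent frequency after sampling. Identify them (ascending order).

35.5 MHz, 66.5 MHz

fs/2 = 25.5 MHz.
117 MHz mod fs = 15 MHz.
15 MHz ≤ fs/2 = 25.5 MHz, appears at 15 MHz.
35.5 MHz > fs/2 = 25.5 MHz, folds to fs − 35.5 MHz = 15.5 MHz.
53 MHz mod fs = 2 MHz.
2 MHz ≤ fs/2 = 25.5 MHz, appears at 2 MHz.
66.5 MHz mod fs = 15.5 MHz.
15.5 MHz ≤ fs/2 = 25.5 MHz, appears at 15.5 MHz.
35.5 MHz and 66.5 MHz both map to 15.5 MHz.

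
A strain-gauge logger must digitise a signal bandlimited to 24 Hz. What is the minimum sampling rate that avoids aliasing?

48 Hz

Nyquist rate = 2 × 24 Hz = 48 Hz.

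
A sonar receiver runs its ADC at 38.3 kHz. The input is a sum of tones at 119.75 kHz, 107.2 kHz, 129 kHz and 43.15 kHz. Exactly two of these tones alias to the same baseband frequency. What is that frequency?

4.85 kHz

fs/2 = 19.15 kHz.
119.75 kHz mod fs = 4.85 kHz.
4.85 kHz ≤ fs/2 = 19.15 kHz, appears at 4.85 kHz.
107.2 kHz mod fs = 30.6 kHz.
30.6 kHz > fs/2 = 19.15 kHz, folds to fs − 30.6 kHz = 7.7 kHz.
129 kHz mod fs = 14.1 kHz.
14.1 kHz ≤ fs/2 = 19.15 kHz, appears at 14.1 kHz.
43.15 kHz mod fs = 4.85 kHz.
4.85 kHz ≤ fs/2 = 19.15 kHz, appears at 4.85 kHz.
43.15 kHz and 119.75 kHz both map to 4.85 kHz.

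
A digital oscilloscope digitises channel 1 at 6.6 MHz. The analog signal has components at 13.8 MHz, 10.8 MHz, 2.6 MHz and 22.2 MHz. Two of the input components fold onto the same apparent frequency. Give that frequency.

2.4 MHz

fs/2 = 3.3 MHz.
13.8 MHz mod fs = 0.6 MHz.
0.6 MHz ≤ fs/2 = 3.3 MHz, appears at 0.6 MHz.
10.8 MHz mod fs = 4.2 MHz.
4.2 MHz > fs/2 = 3.3 MHz, folds to fs − 4.2 MHz = 2.4 MHz.
2.6 MHz ≤ fs/2 = 3.3 MHz, passes unchanged.
22.2 MHz mod fs = 2.4 MHz.
2.4 MHz ≤ fs/2 = 3.3 MHz, appears at 2.4 MHz.
10.8 MHz and 22.2 MHz both map to 2.4 MHz.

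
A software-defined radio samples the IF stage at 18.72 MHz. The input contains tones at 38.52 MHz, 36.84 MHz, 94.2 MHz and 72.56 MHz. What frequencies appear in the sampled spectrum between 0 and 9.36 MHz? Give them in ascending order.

0.6 MHz, 1.08 MHz, 2.32 MHz

fs/2 = 9.36 MHz.
38.52 MHz mod fs = 1.08 MHz.
1.08 MHz ≤ fs/2 = 9.36 MHz, appears at 1.08 MHz.
36.84 MHz mod fs = 18.12 MHz.
18.12 MHz > fs/2 = 9.36 MHz, folds to fs − 18.12 MHz = 0.6 MHz.
94.2 MHz mod fs = 0.6 MHz.
0.6 MHz ≤ fs/2 = 9.36 MHz, appears at 0.6 MHz.
72.56 MHz mod fs = 16.4 MHz.
16.4 MHz > fs/2 = 9.36 MHz, folds to fs − 16.4 MHz = 2.32 MHz.
Distinct values: {0.6 MHz, 1.08 MHz, 2.32 MHz}.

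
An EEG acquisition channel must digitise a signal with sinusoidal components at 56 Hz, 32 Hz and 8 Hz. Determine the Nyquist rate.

Highest-frequency component: 56 Hz.
Nyquist rate = 2 × 56 Hz = 112 Hz.

112 Hz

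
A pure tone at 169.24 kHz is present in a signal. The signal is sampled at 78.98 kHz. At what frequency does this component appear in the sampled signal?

169.24 kHz mod fs = 11.28 kHz.
11.28 kHz ≤ fs/2 = 39.49 kHz, appears at 11.28 kHz.

11.28 kHz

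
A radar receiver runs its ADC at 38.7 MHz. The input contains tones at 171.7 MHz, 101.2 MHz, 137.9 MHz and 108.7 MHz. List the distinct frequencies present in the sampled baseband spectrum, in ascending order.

7.4 MHz, 14.9 MHz, 16.9 MHz

fs/2 = 19.35 MHz.
171.7 MHz mod fs = 16.9 MHz.
16.9 MHz ≤ fs/2 = 19.35 MHz, appears at 16.9 MHz.
101.2 MHz mod fs = 23.8 MHz.
23.8 MHz > fs/2 = 19.35 MHz, folds to fs − 23.8 MHz = 14.9 MHz.
137.9 MHz mod fs = 21.8 MHz.
21.8 MHz > fs/2 = 19.35 MHz, folds to fs − 21.8 MHz = 16.9 MHz.
108.7 MHz mod fs = 31.3 MHz.
31.3 MHz > fs/2 = 19.35 MHz, folds to fs − 31.3 MHz = 7.4 MHz.
Distinct values: {7.4 MHz, 14.9 MHz, 16.9 MHz}.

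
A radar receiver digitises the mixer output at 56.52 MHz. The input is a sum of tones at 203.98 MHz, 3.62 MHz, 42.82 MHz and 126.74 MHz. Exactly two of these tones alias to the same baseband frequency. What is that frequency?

13.7 MHz

fs/2 = 28.26 MHz.
203.98 MHz mod fs = 34.42 MHz.
34.42 MHz > fs/2 = 28.26 MHz, folds to fs − 34.42 MHz = 22.1 MHz.
3.62 MHz ≤ fs/2 = 28.26 MHz, passes unchanged.
42.82 MHz > fs/2 = 28.26 MHz, folds to fs − 42.82 MHz = 13.7 MHz.
126.74 MHz mod fs = 13.7 MHz.
13.7 MHz ≤ fs/2 = 28.26 MHz, appears at 13.7 MHz.
42.82 MHz and 126.74 MHz both map to 13.7 MHz.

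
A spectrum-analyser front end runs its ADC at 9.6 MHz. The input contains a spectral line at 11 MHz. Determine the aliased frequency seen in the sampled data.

11 MHz mod fs = 1.4 MHz.
1.4 MHz ≤ fs/2 = 4.8 MHz, appears at 1.4 MHz.

1.4 MHz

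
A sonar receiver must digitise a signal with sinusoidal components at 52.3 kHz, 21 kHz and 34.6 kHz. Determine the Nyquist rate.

Highest-frequency component: 52.3 kHz.
Nyquist rate = 2 × 52.3 kHz = 104.6 kHz.

104.6 kHz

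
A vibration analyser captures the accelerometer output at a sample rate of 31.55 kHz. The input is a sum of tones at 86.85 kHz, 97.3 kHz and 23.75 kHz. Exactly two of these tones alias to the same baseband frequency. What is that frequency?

fs/2 = 15.775 kHz.
86.85 kHz mod fs = 23.75 kHz.
23.75 kHz > fs/2 = 15.775 kHz, folds to fs − 23.75 kHz = 7.8 kHz.
97.3 kHz mod fs = 2.65 kHz.
2.65 kHz ≤ fs/2 = 15.775 kHz, appears at 2.65 kHz.
23.75 kHz > fs/2 = 15.775 kHz, folds to fs − 23.75 kHz = 7.8 kHz.
23.75 kHz and 86.85 kHz both map to 7.8 kHz.

7.8 kHz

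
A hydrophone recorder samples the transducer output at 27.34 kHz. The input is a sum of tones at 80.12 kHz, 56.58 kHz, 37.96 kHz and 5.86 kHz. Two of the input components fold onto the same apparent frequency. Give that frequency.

1.9 kHz

fs/2 = 13.67 kHz.
80.12 kHz mod fs = 25.44 kHz.
25.44 kHz > fs/2 = 13.67 kHz, folds to fs − 25.44 kHz = 1.9 kHz.
56.58 kHz mod fs = 1.9 kHz.
1.9 kHz ≤ fs/2 = 13.67 kHz, appears at 1.9 kHz.
37.96 kHz mod fs = 10.62 kHz.
10.62 kHz ≤ fs/2 = 13.67 kHz, appears at 10.62 kHz.
5.86 kHz ≤ fs/2 = 13.67 kHz, passes unchanged.
56.58 kHz and 80.12 kHz both map to 1.9 kHz.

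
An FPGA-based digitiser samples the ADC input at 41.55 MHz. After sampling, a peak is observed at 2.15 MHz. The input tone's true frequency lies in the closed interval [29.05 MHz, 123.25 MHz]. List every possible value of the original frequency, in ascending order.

39.4 MHz, 43.7 MHz, 80.95 MHz, 85.25 MHz, 122.5 MHz

Frequencies that alias to 2.15 MHz are k·fs ± 2.15 MHz for integer k ≥ 0.
k=0: 2.15 MHz.
k=1: 39.4 MHz, 43.7 MHz.
k=2: 80.95 MHz, 85.25 MHz.
k=3: 122.5 MHz, 126.8 MHz.
k=4: 164.05 MHz, 168.35 MHz.
Within [29.05 MHz, 123.25 MHz]: 39.4 MHz, 43.7 MHz, 80.95 MHz, 85.25 MHz, 122.5 MHz.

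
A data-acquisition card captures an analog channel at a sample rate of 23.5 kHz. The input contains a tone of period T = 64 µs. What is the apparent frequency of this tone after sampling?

T = 64 µs → f = 1/T = 15.625 kHz.
15.625 kHz > fs/2 = 11.75 kHz, folds to fs − 15.625 kHz = 7.875 kHz.

7.875 kHz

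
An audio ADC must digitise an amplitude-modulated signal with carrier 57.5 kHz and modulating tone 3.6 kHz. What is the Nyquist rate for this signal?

122.2 kHz

AM sidebands sit at fc ± fm = 53.9 kHz and 61.1 kHz.
Highest-frequency component: 61.1 kHz.
Nyquist rate = 2 × 61.1 kHz = 122.2 kHz.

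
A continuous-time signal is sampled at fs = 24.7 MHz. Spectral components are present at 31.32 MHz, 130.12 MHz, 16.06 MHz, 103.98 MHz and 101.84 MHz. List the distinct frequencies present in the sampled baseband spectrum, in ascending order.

3.04 MHz, 5.18 MHz, 6.62 MHz, 8.64 MHz

fs/2 = 12.35 MHz.
31.32 MHz mod fs = 6.62 MHz.
6.62 MHz ≤ fs/2 = 12.35 MHz, appears at 6.62 MHz.
130.12 MHz mod fs = 6.62 MHz.
6.62 MHz ≤ fs/2 = 12.35 MHz, appears at 6.62 MHz.
16.06 MHz > fs/2 = 12.35 MHz, folds to fs − 16.06 MHz = 8.64 MHz.
103.98 MHz mod fs = 5.18 MHz.
5.18 MHz ≤ fs/2 = 12.35 MHz, appears at 5.18 MHz.
101.84 MHz mod fs = 3.04 MHz.
3.04 MHz ≤ fs/2 = 12.35 MHz, appears at 3.04 MHz.
Distinct values: {3.04 MHz, 5.18 MHz, 6.62 MHz, 8.64 MHz}.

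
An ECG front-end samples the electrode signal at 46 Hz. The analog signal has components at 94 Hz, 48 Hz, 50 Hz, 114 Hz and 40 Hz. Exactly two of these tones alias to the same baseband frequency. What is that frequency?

fs/2 = 23 Hz.
94 Hz mod fs = 2 Hz.
2 Hz ≤ fs/2 = 23 Hz, appears at 2 Hz.
48 Hz mod fs = 2 Hz.
2 Hz ≤ fs/2 = 23 Hz, appears at 2 Hz.
50 Hz mod fs = 4 Hz.
4 Hz ≤ fs/2 = 23 Hz, appears at 4 Hz.
114 Hz mod fs = 22 Hz.
22 Hz ≤ fs/2 = 23 Hz, appears at 22 Hz.
40 Hz > fs/2 = 23 Hz, folds to fs − 40 Hz = 6 Hz.
48 Hz and 94 Hz both map to 2 Hz.

2 Hz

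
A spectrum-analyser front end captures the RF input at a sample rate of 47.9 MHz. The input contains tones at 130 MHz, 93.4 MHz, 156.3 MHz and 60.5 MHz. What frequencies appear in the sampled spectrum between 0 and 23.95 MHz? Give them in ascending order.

fs/2 = 23.95 MHz.
130 MHz mod fs = 34.2 MHz.
34.2 MHz > fs/2 = 23.95 MHz, folds to fs − 34.2 MHz = 13.7 MHz.
93.4 MHz mod fs = 45.5 MHz.
45.5 MHz > fs/2 = 23.95 MHz, folds to fs − 45.5 MHz = 2.4 MHz.
156.3 MHz mod fs = 12.6 MHz.
12.6 MHz ≤ fs/2 = 23.95 MHz, appears at 12.6 MHz.
60.5 MHz mod fs = 12.6 MHz.
12.6 MHz ≤ fs/2 = 23.95 MHz, appears at 12.6 MHz.
Distinct values: {2.4 MHz, 12.6 MHz, 13.7 MHz}.

2.4 MHz, 12.6 MHz, 13.7 MHz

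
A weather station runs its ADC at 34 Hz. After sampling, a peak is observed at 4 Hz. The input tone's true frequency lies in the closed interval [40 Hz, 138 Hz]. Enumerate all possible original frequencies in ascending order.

Frequencies that alias to 4 Hz are k·fs ± 4 Hz for integer k ≥ 0.
k=0: 4 Hz.
k=1: 30 Hz, 38 Hz.
k=2: 64 Hz, 72 Hz.
k=3: 98 Hz, 106 Hz.
k=4: 132 Hz, 140 Hz.
k=5: 166 Hz, 174 Hz.
Within [40 Hz, 138 Hz]: 64 Hz, 72 Hz, 98 Hz, 106 Hz, 132 Hz.

64 Hz, 72 Hz, 98 Hz, 106 Hz, 132 Hz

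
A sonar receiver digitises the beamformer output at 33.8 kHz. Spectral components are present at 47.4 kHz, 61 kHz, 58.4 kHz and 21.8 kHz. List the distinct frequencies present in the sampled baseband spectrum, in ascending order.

6.6 kHz, 9.2 kHz, 12 kHz, 13.6 kHz

fs/2 = 16.9 kHz.
47.4 kHz mod fs = 13.6 kHz.
13.6 kHz ≤ fs/2 = 16.9 kHz, appears at 13.6 kHz.
61 kHz mod fs = 27.2 kHz.
27.2 kHz > fs/2 = 16.9 kHz, folds to fs − 27.2 kHz = 6.6 kHz.
58.4 kHz mod fs = 24.6 kHz.
24.6 kHz > fs/2 = 16.9 kHz, folds to fs − 24.6 kHz = 9.2 kHz.
21.8 kHz > fs/2 = 16.9 kHz, folds to fs − 21.8 kHz = 12 kHz.
Distinct values: {6.6 kHz, 9.2 kHz, 12 kHz, 13.6 kHz}.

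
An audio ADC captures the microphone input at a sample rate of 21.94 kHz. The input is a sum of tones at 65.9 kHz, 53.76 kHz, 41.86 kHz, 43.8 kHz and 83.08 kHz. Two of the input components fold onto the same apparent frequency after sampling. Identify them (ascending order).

43.8 kHz, 65.9 kHz

fs/2 = 10.97 kHz.
65.9 kHz mod fs = 0.08 kHz.
0.08 kHz ≤ fs/2 = 10.97 kHz, appears at 0.08 kHz.
53.76 kHz mod fs = 9.88 kHz.
9.88 kHz ≤ fs/2 = 10.97 kHz, appears at 9.88 kHz.
41.86 kHz mod fs = 19.92 kHz.
19.92 kHz > fs/2 = 10.97 kHz, folds to fs − 19.92 kHz = 2.02 kHz.
43.8 kHz mod fs = 21.86 kHz.
21.86 kHz > fs/2 = 10.97 kHz, folds to fs − 21.86 kHz = 0.08 kHz.
83.08 kHz mod fs = 17.26 kHz.
17.26 kHz > fs/2 = 10.97 kHz, folds to fs − 17.26 kHz = 4.68 kHz.
43.8 kHz and 65.9 kHz both map to 0.08 kHz.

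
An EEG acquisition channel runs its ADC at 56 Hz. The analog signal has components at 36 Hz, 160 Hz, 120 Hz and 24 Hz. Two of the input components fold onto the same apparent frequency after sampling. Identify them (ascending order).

fs/2 = 28 Hz.
36 Hz > fs/2 = 28 Hz, folds to fs − 36 Hz = 20 Hz.
160 Hz mod fs = 48 Hz.
48 Hz > fs/2 = 28 Hz, folds to fs − 48 Hz = 8 Hz.
120 Hz mod fs = 8 Hz.
8 Hz ≤ fs/2 = 28 Hz, appears at 8 Hz.
24 Hz ≤ fs/2 = 28 Hz, passes unchanged.
120 Hz and 160 Hz both map to 8 Hz.

120 Hz, 160 Hz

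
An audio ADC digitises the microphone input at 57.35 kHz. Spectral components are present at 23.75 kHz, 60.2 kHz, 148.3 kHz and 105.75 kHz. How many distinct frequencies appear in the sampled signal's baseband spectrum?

3

fs/2 = 28.675 kHz.
23.75 kHz ≤ fs/2 = 28.675 kHz, passes unchanged.
60.2 kHz mod fs = 2.85 kHz.
2.85 kHz ≤ fs/2 = 28.675 kHz, appears at 2.85 kHz.
148.3 kHz mod fs = 33.6 kHz.
33.6 kHz > fs/2 = 28.675 kHz, folds to fs − 33.6 kHz = 23.75 kHz.
105.75 kHz mod fs = 48.4 kHz.
48.4 kHz > fs/2 = 28.675 kHz, folds to fs − 48.4 kHz = 8.95 kHz.
Distinct values: {2.85 kHz, 8.95 kHz, 23.75 kHz} → 3.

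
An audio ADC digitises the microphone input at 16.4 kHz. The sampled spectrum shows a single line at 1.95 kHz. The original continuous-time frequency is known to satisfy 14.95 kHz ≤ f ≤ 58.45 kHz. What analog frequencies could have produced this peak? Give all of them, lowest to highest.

18.35 kHz, 30.85 kHz, 34.75 kHz, 47.25 kHz, 51.15 kHz

Frequencies that alias to 1.95 kHz are k·fs ± 1.95 kHz for integer k ≥ 0.
k=0: 1.95 kHz.
k=1: 14.45 kHz, 18.35 kHz.
k=2: 30.85 kHz, 34.75 kHz.
k=3: 47.25 kHz, 51.15 kHz.
k=4: 63.65 kHz, 67.55 kHz.
Within [14.95 kHz, 58.45 kHz]: 18.35 kHz, 30.85 kHz, 34.75 kHz, 47.25 kHz, 51.15 kHz.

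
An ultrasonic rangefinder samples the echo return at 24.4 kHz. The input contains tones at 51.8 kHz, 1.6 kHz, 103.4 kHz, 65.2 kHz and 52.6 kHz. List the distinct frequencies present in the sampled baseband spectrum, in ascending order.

fs/2 = 12.2 kHz.
51.8 kHz mod fs = 3 kHz.
3 kHz ≤ fs/2 = 12.2 kHz, appears at 3 kHz.
1.6 kHz ≤ fs/2 = 12.2 kHz, passes unchanged.
103.4 kHz mod fs = 5.8 kHz.
5.8 kHz ≤ fs/2 = 12.2 kHz, appears at 5.8 kHz.
65.2 kHz mod fs = 16.4 kHz.
16.4 kHz > fs/2 = 12.2 kHz, folds to fs − 16.4 kHz = 8 kHz.
52.6 kHz mod fs = 3.8 kHz.
3.8 kHz ≤ fs/2 = 12.2 kHz, appears at 3.8 kHz.
Distinct values: {1.6 kHz, 3 kHz, 3.8 kHz, 5.8 kHz, 8 kHz}.

1.6 kHz, 3 kHz, 3.8 kHz, 5.8 kHz, 8 kHz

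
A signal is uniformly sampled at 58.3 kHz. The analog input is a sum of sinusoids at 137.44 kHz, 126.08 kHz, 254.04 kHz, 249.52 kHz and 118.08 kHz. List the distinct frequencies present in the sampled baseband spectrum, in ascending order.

1.48 kHz, 9.48 kHz, 16.32 kHz, 20.84 kHz

fs/2 = 29.15 kHz.
137.44 kHz mod fs = 20.84 kHz.
20.84 kHz ≤ fs/2 = 29.15 kHz, appears at 20.84 kHz.
126.08 kHz mod fs = 9.48 kHz.
9.48 kHz ≤ fs/2 = 29.15 kHz, appears at 9.48 kHz.
254.04 kHz mod fs = 20.84 kHz.
20.84 kHz ≤ fs/2 = 29.15 kHz, appears at 20.84 kHz.
249.52 kHz mod fs = 16.32 kHz.
16.32 kHz ≤ fs/2 = 29.15 kHz, appears at 16.32 kHz.
118.08 kHz mod fs = 1.48 kHz.
1.48 kHz ≤ fs/2 = 29.15 kHz, appears at 1.48 kHz.
Distinct values: {1.48 kHz, 9.48 kHz, 16.32 kHz, 20.84 kHz}.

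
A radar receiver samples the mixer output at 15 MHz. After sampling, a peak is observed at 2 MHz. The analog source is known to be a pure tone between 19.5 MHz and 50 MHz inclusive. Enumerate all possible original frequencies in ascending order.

28 MHz, 32 MHz, 43 MHz, 47 MHz

Frequencies that alias to 2 MHz are k·fs ± 2 MHz for integer k ≥ 0.
k=0: 2 MHz.
k=1: 13 MHz, 17 MHz.
k=2: 28 MHz, 32 MHz.
k=3: 43 MHz, 47 MHz.
k=4: 58 MHz, 62 MHz.
Within [19.5 MHz, 50 MHz]: 28 MHz, 32 MHz, 43 MHz, 47 MHz.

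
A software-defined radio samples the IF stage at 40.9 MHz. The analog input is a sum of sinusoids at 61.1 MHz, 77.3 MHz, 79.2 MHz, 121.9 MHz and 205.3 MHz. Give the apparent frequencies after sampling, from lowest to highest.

fs/2 = 20.45 MHz.
61.1 MHz mod fs = 20.2 MHz.
20.2 MHz ≤ fs/2 = 20.45 MHz, appears at 20.2 MHz.
77.3 MHz mod fs = 36.4 MHz.
36.4 MHz > fs/2 = 20.45 MHz, folds to fs − 36.4 MHz = 4.5 MHz.
79.2 MHz mod fs = 38.3 MHz.
38.3 MHz > fs/2 = 20.45 MHz, folds to fs − 38.3 MHz = 2.6 MHz.
121.9 MHz mod fs = 40.1 MHz.
40.1 MHz > fs/2 = 20.45 MHz, folds to fs − 40.1 MHz = 0.8 MHz.
205.3 MHz mod fs = 0.8 MHz.
0.8 MHz ≤ fs/2 = 20.45 MHz, appears at 0.8 MHz.
Distinct values: {0.8 MHz, 2.6 MHz, 4.5 MHz, 20.2 MHz}.

0.8 MHz, 2.6 MHz, 4.5 MHz, 20.2 MHz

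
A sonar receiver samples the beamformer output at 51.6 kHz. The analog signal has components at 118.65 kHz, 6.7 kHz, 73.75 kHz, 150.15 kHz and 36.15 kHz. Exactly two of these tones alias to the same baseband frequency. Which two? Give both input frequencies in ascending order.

fs/2 = 25.8 kHz.
118.65 kHz mod fs = 15.45 kHz.
15.45 kHz ≤ fs/2 = 25.8 kHz, appears at 15.45 kHz.
6.7 kHz ≤ fs/2 = 25.8 kHz, passes unchanged.
73.75 kHz mod fs = 22.15 kHz.
22.15 kHz ≤ fs/2 = 25.8 kHz, appears at 22.15 kHz.
150.15 kHz mod fs = 46.95 kHz.
46.95 kHz > fs/2 = 25.8 kHz, folds to fs − 46.95 kHz = 4.65 kHz.
36.15 kHz > fs/2 = 25.8 kHz, folds to fs − 36.15 kHz = 15.45 kHz.
36.15 kHz and 118.65 kHz both map to 15.45 kHz.

36.15 kHz, 118.65 kHz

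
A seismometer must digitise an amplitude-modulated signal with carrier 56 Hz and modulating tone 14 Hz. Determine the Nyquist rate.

AM sidebands sit at fc ± fm = 42 Hz and 70 Hz.
Highest-frequency component: 70 Hz.
Nyquist rate = 2 × 70 Hz = 140 Hz.

140 Hz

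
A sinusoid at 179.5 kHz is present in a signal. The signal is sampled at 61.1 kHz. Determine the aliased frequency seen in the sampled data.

179.5 kHz mod fs = 57.3 kHz.
57.3 kHz > fs/2 = 30.55 kHz, folds to fs − 57.3 kHz = 3.8 kHz.

3.8 kHz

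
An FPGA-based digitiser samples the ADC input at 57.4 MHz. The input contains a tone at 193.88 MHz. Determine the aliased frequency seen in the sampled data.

21.68 MHz

193.88 MHz mod fs = 21.68 MHz.
21.68 MHz ≤ fs/2 = 28.7 MHz, appears at 21.68 MHz.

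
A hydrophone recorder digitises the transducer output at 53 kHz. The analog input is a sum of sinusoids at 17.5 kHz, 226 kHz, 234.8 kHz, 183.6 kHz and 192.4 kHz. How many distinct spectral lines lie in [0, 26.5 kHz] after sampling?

5

fs/2 = 26.5 kHz.
17.5 kHz ≤ fs/2 = 26.5 kHz, passes unchanged.
226 kHz mod fs = 14 kHz.
14 kHz ≤ fs/2 = 26.5 kHz, appears at 14 kHz.
234.8 kHz mod fs = 22.8 kHz.
22.8 kHz ≤ fs/2 = 26.5 kHz, appears at 22.8 kHz.
183.6 kHz mod fs = 24.6 kHz.
24.6 kHz ≤ fs/2 = 26.5 kHz, appears at 24.6 kHz.
192.4 kHz mod fs = 33.4 kHz.
33.4 kHz > fs/2 = 26.5 kHz, folds to fs − 33.4 kHz = 19.6 kHz.
Distinct values: {14 kHz, 17.5 kHz, 19.6 kHz, 22.8 kHz, 24.6 kHz} → 5.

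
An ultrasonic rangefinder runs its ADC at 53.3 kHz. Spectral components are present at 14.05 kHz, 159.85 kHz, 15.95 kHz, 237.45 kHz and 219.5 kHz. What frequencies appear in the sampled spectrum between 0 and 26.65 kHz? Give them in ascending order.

fs/2 = 26.65 kHz.
14.05 kHz ≤ fs/2 = 26.65 kHz, passes unchanged.
159.85 kHz mod fs = 53.25 kHz.
53.25 kHz > fs/2 = 26.65 kHz, folds to fs − 53.25 kHz = 0.05 kHz.
15.95 kHz ≤ fs/2 = 26.65 kHz, passes unchanged.
237.45 kHz mod fs = 24.25 kHz.
24.25 kHz ≤ fs/2 = 26.65 kHz, appears at 24.25 kHz.
219.5 kHz mod fs = 6.3 kHz.
6.3 kHz ≤ fs/2 = 26.65 kHz, appears at 6.3 kHz.
Distinct values: {0.05 kHz, 6.3 kHz, 14.05 kHz, 15.95 kHz, 24.25 kHz}.

0.05 kHz, 6.3 kHz, 14.05 kHz, 15.95 kHz, 24.25 kHz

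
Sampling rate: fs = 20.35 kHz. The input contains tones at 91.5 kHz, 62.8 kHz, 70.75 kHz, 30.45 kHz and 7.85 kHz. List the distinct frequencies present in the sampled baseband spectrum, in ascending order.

1.75 kHz, 7.85 kHz, 9.7 kHz, 10.1 kHz

fs/2 = 10.175 kHz.
91.5 kHz mod fs = 10.1 kHz.
10.1 kHz ≤ fs/2 = 10.175 kHz, appears at 10.1 kHz.
62.8 kHz mod fs = 1.75 kHz.
1.75 kHz ≤ fs/2 = 10.175 kHz, appears at 1.75 kHz.
70.75 kHz mod fs = 9.7 kHz.
9.7 kHz ≤ fs/2 = 10.175 kHz, appears at 9.7 kHz.
30.45 kHz mod fs = 10.1 kHz.
10.1 kHz ≤ fs/2 = 10.175 kHz, appears at 10.1 kHz.
7.85 kHz ≤ fs/2 = 10.175 kHz, passes unchanged.
Distinct values: {1.75 kHz, 7.85 kHz, 9.7 kHz, 10.1 kHz}.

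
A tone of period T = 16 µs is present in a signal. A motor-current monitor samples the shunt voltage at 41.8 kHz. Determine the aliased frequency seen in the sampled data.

20.7 kHz

T = 16 µs → f = 1/T = 62.5 kHz.
62.5 kHz mod fs = 20.7 kHz.
20.7 kHz ≤ fs/2 = 20.9 kHz, appears at 20.7 kHz.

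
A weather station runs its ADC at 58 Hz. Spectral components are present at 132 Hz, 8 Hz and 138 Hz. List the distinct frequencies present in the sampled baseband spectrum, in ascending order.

8 Hz, 16 Hz, 22 Hz

fs/2 = 29 Hz.
132 Hz mod fs = 16 Hz.
16 Hz ≤ fs/2 = 29 Hz, appears at 16 Hz.
8 Hz ≤ fs/2 = 29 Hz, passes unchanged.
138 Hz mod fs = 22 Hz.
22 Hz ≤ fs/2 = 29 Hz, appears at 22 Hz.
Distinct values: {8 Hz, 16 Hz, 22 Hz}.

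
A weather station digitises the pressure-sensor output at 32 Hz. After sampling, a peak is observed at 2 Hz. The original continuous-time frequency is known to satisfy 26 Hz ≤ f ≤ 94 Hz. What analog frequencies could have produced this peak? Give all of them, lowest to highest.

Frequencies that alias to 2 Hz are k·fs ± 2 Hz for integer k ≥ 0.
k=0: 2 Hz.
k=1: 30 Hz, 34 Hz.
k=2: 62 Hz, 66 Hz.
k=3: 94 Hz, 98 Hz.
k=4: 126 Hz, 130 Hz.
Within [26 Hz, 94 Hz]: 30 Hz, 34 Hz, 62 Hz, 66 Hz, 94 Hz.

30 Hz, 34 Hz, 62 Hz, 66 Hz, 94 Hz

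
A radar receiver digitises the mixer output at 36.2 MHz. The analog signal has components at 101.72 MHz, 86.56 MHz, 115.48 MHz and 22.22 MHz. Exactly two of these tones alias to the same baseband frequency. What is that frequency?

6.88 MHz

fs/2 = 18.1 MHz.
101.72 MHz mod fs = 29.32 MHz.
29.32 MHz > fs/2 = 18.1 MHz, folds to fs − 29.32 MHz = 6.88 MHz.
86.56 MHz mod fs = 14.16 MHz.
14.16 MHz ≤ fs/2 = 18.1 MHz, appears at 14.16 MHz.
115.48 MHz mod fs = 6.88 MHz.
6.88 MHz ≤ fs/2 = 18.1 MHz, appears at 6.88 MHz.
22.22 MHz > fs/2 = 18.1 MHz, folds to fs − 22.22 MHz = 13.98 MHz.
101.72 MHz and 115.48 MHz both map to 6.88 MHz.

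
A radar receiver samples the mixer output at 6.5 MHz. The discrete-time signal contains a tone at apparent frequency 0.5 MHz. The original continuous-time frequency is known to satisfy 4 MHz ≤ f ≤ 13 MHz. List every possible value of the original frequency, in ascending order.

Frequencies that alias to 0.5 MHz are k·fs ± 0.5 MHz for integer k ≥ 0.
k=0: 0.5 MHz.
k=1: 6 MHz, 7 MHz.
k=2: 12.5 MHz, 13.5 MHz.
k=3: 19 MHz, 20 MHz.
Within [4 MHz, 13 MHz]: 6 MHz, 7 MHz, 12.5 MHz.

6 MHz, 7 MHz, 12.5 MHz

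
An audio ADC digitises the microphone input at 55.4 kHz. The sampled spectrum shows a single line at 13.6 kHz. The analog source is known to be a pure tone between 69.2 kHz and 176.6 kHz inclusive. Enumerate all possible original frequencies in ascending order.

97.2 kHz, 124.4 kHz, 152.6 kHz

Frequencies that alias to 13.6 kHz are k·fs ± 13.6 kHz for integer k ≥ 0.
k=0: 13.6 kHz.
k=1: 41.8 kHz, 69 kHz.
k=2: 97.2 kHz, 124.4 kHz.
k=3: 152.6 kHz, 179.8 kHz.
k=4: 208 kHz, 235.2 kHz.
Within [69.2 kHz, 176.6 kHz]: 97.2 kHz, 124.4 kHz, 152.6 kHz.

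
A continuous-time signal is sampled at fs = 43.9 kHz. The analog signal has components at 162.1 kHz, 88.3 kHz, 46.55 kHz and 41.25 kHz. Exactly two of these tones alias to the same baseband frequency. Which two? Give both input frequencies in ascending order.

fs/2 = 21.95 kHz.
162.1 kHz mod fs = 30.4 kHz.
30.4 kHz > fs/2 = 21.95 kHz, folds to fs − 30.4 kHz = 13.5 kHz.
88.3 kHz mod fs = 0.5 kHz.
0.5 kHz ≤ fs/2 = 21.95 kHz, appears at 0.5 kHz.
46.55 kHz mod fs = 2.65 kHz.
2.65 kHz ≤ fs/2 = 21.95 kHz, appears at 2.65 kHz.
41.25 kHz > fs/2 = 21.95 kHz, folds to fs − 41.25 kHz = 2.65 kHz.
41.25 kHz and 46.55 kHz both map to 2.65 kHz.

41.25 kHz, 46.55 kHz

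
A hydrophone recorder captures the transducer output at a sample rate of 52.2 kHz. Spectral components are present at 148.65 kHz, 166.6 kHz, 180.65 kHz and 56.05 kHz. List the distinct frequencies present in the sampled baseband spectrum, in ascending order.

3.85 kHz, 7.95 kHz, 10 kHz, 24.05 kHz

fs/2 = 26.1 kHz.
148.65 kHz mod fs = 44.25 kHz.
44.25 kHz > fs/2 = 26.1 kHz, folds to fs − 44.25 kHz = 7.95 kHz.
166.6 kHz mod fs = 10 kHz.
10 kHz ≤ fs/2 = 26.1 kHz, appears at 10 kHz.
180.65 kHz mod fs = 24.05 kHz.
24.05 kHz ≤ fs/2 = 26.1 kHz, appears at 24.05 kHz.
56.05 kHz mod fs = 3.85 kHz.
3.85 kHz ≤ fs/2 = 26.1 kHz, appears at 3.85 kHz.
Distinct values: {3.85 kHz, 7.95 kHz, 10 kHz, 24.05 kHz}.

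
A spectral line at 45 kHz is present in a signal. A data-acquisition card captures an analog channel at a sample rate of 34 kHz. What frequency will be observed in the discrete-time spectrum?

11 kHz

45 kHz mod fs = 11 kHz.
11 kHz ≤ fs/2 = 17 kHz, appears at 11 kHz.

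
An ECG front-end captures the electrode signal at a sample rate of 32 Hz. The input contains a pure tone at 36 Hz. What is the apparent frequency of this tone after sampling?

36 Hz mod fs = 4 Hz.
4 Hz ≤ fs/2 = 16 Hz, appears at 4 Hz.

4 Hz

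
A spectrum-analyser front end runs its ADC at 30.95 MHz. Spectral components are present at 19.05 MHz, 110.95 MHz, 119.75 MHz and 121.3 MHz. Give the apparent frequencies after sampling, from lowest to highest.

2.5 MHz, 4.05 MHz, 11.9 MHz, 12.85 MHz

fs/2 = 15.475 MHz.
19.05 MHz > fs/2 = 15.475 MHz, folds to fs − 19.05 MHz = 11.9 MHz.
110.95 MHz mod fs = 18.1 MHz.
18.1 MHz > fs/2 = 15.475 MHz, folds to fs − 18.1 MHz = 12.85 MHz.
119.75 MHz mod fs = 26.9 MHz.
26.9 MHz > fs/2 = 15.475 MHz, folds to fs − 26.9 MHz = 4.05 MHz.
121.3 MHz mod fs = 28.45 MHz.
28.45 MHz > fs/2 = 15.475 MHz, folds to fs − 28.45 MHz = 2.5 MHz.
Distinct values: {2.5 MHz, 4.05 MHz, 11.9 MHz, 12.85 MHz}.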